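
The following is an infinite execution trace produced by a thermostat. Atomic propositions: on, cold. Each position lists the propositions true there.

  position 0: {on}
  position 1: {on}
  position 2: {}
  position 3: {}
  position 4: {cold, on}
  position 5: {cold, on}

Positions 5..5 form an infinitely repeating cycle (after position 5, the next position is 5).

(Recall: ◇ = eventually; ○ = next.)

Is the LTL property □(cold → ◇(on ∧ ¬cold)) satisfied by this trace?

cold → ◇(on ∧ ¬cold) must hold at every position from 0 onward. It fails at position 4, so □(cold → ◇(on ∧ ¬cold)) is false.
Positions where cold holds: 4, 5.
Check ◇(on ∧ ¬cold) at each: 4→fails, 5→fails.

Violated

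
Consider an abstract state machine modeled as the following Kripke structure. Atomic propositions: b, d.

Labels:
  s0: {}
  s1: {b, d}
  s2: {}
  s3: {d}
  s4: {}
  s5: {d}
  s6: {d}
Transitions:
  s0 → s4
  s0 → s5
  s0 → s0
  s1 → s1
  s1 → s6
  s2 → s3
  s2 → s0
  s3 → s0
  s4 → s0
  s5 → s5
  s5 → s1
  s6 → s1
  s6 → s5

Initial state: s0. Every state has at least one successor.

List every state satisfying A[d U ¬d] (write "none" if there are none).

States satisfying d: {s1, s3, s5, s6}.
States satisfying ¬d: {s0, s2, s4}.
States satisfying A[d U ¬d]: {s0, s2, s3, s4}.

{s0, s2, s3, s4}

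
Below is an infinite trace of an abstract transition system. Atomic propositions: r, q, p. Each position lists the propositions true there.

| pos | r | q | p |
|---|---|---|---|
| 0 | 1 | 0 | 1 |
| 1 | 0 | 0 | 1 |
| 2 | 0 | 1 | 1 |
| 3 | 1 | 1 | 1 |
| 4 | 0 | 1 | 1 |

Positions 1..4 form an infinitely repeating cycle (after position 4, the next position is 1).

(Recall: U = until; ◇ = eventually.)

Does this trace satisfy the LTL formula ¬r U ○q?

Walking from position 0: at position 0, ○q has not yet held and ¬r fails, so ¬r U ○q is false.

Does not hold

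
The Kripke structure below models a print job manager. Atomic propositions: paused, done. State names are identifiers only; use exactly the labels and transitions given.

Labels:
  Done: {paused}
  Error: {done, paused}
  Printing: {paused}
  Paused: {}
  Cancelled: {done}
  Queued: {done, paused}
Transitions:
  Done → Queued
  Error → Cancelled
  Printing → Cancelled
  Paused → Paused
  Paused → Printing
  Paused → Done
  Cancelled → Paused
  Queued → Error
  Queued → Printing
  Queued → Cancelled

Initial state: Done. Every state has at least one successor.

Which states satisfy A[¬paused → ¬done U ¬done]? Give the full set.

States satisfying ¬paused → ¬done: {Done, Error, Printing, Paused, Queued}.
States satisfying ¬done: {Done, Printing, Paused}.
States satisfying A[¬paused → ¬done U ¬done]: {Done, Printing, Paused}.

{Done, Printing, Paused}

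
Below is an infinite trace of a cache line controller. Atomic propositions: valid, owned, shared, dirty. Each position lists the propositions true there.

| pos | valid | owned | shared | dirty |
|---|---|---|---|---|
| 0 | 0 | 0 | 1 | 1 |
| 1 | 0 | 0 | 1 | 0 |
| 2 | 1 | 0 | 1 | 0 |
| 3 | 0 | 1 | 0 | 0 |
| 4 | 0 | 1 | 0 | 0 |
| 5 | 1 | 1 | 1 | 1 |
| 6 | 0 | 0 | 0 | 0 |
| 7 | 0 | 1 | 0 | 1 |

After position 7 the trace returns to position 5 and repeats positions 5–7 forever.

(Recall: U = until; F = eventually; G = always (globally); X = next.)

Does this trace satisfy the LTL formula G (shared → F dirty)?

shared → F dirty holds at every position 0..7, and those are all positions ever visited, so G (shared → F dirty) holds.
Positions where shared holds: 0, 1, 2, 5.
Check F dirty at each: 0→ok, 1→ok, 2→ok, 5→ok.

Yes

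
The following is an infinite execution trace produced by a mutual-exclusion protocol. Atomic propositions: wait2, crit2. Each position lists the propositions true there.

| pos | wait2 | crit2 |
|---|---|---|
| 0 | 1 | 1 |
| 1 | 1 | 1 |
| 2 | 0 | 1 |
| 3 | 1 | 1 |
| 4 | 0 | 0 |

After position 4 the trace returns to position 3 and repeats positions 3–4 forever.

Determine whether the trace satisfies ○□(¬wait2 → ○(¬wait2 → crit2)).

The position after 0 is 1; □(¬wait2 → ○(¬wait2 → crit2)) is true there.

Holds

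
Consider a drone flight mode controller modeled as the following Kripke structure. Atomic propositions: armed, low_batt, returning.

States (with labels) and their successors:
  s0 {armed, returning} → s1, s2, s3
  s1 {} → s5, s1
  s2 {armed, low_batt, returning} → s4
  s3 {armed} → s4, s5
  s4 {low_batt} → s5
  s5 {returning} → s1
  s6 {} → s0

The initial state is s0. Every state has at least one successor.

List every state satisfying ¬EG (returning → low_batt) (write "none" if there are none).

{s0, s2, s3, s4, s5, s6}

States satisfying returning → low_batt: {s1, s2, s3, s4, s6}.
States satisfying EG (returning → low_batt): {s1}.
States satisfying ¬EG (returning → low_batt): {s0, s2, s3, s4, s5, s6}.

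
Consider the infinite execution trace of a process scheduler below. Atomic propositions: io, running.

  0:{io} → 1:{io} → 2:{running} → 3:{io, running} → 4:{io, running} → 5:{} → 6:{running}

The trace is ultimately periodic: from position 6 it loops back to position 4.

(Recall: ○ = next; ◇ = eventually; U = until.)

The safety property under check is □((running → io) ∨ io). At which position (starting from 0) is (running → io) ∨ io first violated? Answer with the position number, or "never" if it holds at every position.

2

Check (running → io) ∨ io at each position in order: 0 ✓, 1 ✓.
At position 2 the labels are {running}, so (running → io) ∨ io is false there. This is the first violation.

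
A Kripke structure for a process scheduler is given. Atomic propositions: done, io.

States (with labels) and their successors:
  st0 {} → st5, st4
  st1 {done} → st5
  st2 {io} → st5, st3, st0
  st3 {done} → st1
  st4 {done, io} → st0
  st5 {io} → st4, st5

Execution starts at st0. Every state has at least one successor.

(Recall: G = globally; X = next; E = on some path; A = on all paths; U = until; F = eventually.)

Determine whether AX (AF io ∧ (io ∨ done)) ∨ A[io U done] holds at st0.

Yes

States satisfying AF io ∧ (io ∨ done): {st1, st2, st3, st4, st5}.
States satisfying AX (AF io ∧ (io ∨ done)): {st0, st1, st3, st5}.
States satisfying io: {st2, st4, st5}.
States satisfying done: {st1, st3, st4}.
States satisfying A[io U done]: {st1, st3, st4}.
States satisfying AX (AF io ∧ (io ∨ done)) ∨ A[io U done]: {st0, st1, st3, st4, st5}.
st0 ∈ Sat(AX (AF io ∧ (io ∨ done)) ∨ A[io U done]).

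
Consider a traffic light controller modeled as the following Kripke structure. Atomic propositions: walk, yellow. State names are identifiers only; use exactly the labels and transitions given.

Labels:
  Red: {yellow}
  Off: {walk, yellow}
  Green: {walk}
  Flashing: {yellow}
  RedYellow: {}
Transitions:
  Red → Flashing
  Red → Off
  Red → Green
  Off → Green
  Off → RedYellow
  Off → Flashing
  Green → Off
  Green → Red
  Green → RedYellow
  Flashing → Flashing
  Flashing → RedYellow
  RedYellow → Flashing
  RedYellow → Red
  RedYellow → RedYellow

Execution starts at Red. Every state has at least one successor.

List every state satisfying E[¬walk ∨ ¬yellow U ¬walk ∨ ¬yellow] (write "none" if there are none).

States satisfying ¬walk ∨ ¬yellow: {Red, Green, Flashing, RedYellow}.
States satisfying E[¬walk ∨ ¬yellow U ¬walk ∨ ¬yellow]: {Red, Green, Flashing, RedYellow}.

{Red, Green, Flashing, RedYellow}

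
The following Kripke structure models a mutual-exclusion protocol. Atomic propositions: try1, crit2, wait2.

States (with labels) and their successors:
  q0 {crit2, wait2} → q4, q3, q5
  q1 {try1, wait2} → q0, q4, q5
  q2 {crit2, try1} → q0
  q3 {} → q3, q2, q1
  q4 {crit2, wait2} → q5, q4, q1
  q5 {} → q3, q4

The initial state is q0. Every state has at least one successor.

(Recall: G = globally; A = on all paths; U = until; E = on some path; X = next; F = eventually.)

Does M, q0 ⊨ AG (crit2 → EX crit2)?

States satisfying crit2 → EX crit2: {q0, q1, q2, q3, q4, q5}.
States satisfying AG (crit2 → EX crit2): {q0, q1, q2, q3, q4, q5}.
Every state reachable from q0 satisfies crit2 → EX crit2.
q0 ∈ Sat(AG (crit2 → EX crit2)).

Satisfied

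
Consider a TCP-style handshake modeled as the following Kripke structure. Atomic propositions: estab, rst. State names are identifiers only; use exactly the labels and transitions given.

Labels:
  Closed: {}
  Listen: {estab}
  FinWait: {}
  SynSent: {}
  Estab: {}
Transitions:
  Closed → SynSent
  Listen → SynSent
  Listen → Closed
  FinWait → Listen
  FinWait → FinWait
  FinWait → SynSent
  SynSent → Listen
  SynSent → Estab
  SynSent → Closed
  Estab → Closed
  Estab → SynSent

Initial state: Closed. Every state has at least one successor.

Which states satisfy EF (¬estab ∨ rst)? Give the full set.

{Closed, Listen, FinWait, SynSent, Estab}

States satisfying ¬estab ∨ rst: {Closed, FinWait, SynSent, Estab}.
States satisfying EF (¬estab ∨ rst): {Closed, Listen, FinWait, SynSent, Estab}.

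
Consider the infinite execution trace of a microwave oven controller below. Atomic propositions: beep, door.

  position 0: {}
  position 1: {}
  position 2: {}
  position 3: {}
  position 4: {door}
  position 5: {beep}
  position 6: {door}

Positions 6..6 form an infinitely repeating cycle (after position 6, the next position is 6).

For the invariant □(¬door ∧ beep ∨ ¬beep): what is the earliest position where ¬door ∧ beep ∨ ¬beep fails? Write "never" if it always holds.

never

¬door ∧ beep ∨ ¬beep holds at every position 0..6, and those are all the positions the trace ever visits, so the invariant □(¬door ∧ beep ∨ ¬beep) is never violated.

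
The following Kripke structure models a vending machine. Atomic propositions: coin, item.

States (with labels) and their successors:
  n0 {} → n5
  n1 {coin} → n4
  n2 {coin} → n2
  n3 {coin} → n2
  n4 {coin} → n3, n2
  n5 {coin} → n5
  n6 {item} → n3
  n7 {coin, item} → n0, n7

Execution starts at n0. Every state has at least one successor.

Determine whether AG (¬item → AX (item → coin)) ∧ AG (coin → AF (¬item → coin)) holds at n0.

Holds

States satisfying ¬item → AX (item → coin): {n0, n1, n2, n3, n4, n5, n6, n7}.
States satisfying AG (¬item → AX (item → coin)): {n0, n1, n2, n3, n4, n5, n6, n7}.
States satisfying coin → AF (¬item → coin): {n0, n1, n2, n3, n4, n5, n6, n7}.
States satisfying AG (coin → AF (¬item → coin)): {n0, n1, n2, n3, n4, n5, n6, n7}.
States satisfying AG (¬item → AX (item → coin)) ∧ AG (coin → AF (¬item → coin)): {n0, n1, n2, n3, n4, n5, n6, n7}.
n0 ∈ Sat(AG (¬item → AX (item → coin)) ∧ AG (coin → AF (¬item → coin))).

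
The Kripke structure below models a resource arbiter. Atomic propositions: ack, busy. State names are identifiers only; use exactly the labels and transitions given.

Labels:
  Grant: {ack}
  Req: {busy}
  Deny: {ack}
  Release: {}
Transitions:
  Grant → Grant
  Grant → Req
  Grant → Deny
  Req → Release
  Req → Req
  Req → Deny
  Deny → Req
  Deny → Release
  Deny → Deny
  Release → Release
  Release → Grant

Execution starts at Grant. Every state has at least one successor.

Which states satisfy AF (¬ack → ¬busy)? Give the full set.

States satisfying ¬ack → ¬busy: {Grant, Deny, Release}.
States satisfying AF (¬ack → ¬busy): {Grant, Deny, Release}.

{Grant, Deny, Release}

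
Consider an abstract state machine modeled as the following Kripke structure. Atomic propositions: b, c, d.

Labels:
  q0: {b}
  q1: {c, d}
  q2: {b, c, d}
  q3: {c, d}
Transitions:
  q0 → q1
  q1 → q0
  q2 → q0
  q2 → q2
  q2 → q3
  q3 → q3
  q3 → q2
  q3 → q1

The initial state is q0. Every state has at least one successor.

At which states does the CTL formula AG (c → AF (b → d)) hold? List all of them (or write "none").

{q0, q1, q2, q3}

States satisfying c → AF (b → d): {q0, q1, q2, q3}.
States satisfying AG (c → AF (b → d)): {q0, q1, q2, q3}.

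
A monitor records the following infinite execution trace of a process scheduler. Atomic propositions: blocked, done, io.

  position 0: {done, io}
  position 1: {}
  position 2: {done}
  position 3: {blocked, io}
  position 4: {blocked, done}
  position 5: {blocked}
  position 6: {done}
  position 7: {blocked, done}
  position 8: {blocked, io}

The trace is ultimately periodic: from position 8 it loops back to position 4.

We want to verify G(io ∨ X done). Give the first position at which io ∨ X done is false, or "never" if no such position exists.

Check io ∨ X done at each position in order: 0 ✓, 1 ✓.
At position 2 the labels are {done} and the next position 3 has {blocked, io}, so io ∨ X done is false there. This is the first violation.

2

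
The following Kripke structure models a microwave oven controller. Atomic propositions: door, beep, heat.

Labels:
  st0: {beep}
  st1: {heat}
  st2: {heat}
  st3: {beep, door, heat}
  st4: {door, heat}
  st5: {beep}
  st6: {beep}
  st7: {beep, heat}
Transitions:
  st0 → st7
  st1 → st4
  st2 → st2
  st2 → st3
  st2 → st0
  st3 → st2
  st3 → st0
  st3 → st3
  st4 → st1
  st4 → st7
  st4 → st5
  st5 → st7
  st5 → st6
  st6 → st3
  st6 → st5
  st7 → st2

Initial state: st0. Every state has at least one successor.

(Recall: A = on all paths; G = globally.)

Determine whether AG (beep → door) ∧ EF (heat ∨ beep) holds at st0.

No

States satisfying beep → door: {st1, st2, st3, st4}.
States satisfying AG (beep → door): ∅.
States satisfying heat ∨ beep: {st0, st1, st2, st3, st4, st5, st6, st7}.
States satisfying EF (heat ∨ beep): {st0, st1, st2, st3, st4, st5, st6, st7}.
States satisfying AG (beep → door) ∧ EF (heat ∨ beep): ∅.
st0 ∉ Sat(AG (beep → door) ∧ EF (heat ∨ beep)).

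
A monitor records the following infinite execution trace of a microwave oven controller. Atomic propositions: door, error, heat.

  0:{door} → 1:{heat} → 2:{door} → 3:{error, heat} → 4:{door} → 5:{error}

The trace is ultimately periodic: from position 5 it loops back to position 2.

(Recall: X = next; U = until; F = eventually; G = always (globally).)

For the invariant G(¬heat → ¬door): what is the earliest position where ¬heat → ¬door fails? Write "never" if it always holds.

0

At position 0 the labels are {door}, so ¬heat → ¬door is false there. This is the first violation.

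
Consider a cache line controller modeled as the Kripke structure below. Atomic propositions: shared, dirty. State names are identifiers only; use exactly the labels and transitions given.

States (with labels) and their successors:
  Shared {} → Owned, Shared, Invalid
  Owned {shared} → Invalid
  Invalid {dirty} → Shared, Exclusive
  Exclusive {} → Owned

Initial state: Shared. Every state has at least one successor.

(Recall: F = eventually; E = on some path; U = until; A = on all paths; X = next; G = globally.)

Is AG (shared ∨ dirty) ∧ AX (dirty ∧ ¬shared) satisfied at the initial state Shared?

No

States satisfying shared ∨ dirty: {Owned, Invalid}.
States satisfying AG (shared ∨ dirty): ∅.
States satisfying dirty ∧ ¬shared: {Invalid}.
States satisfying AX (dirty ∧ ¬shared): {Owned}.
States satisfying AG (shared ∨ dirty) ∧ AX (dirty ∧ ¬shared): ∅.
Shared ∉ Sat(AG (shared ∨ dirty) ∧ AX (dirty ∧ ¬shared)).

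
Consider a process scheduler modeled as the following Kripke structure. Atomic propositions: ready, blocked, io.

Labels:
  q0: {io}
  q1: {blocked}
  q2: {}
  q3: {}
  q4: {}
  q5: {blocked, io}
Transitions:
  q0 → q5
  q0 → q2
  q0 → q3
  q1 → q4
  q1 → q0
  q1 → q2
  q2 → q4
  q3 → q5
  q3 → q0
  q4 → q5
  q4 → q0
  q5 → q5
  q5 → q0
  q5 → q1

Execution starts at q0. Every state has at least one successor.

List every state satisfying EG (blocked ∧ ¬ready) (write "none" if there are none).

{q5}

States satisfying blocked ∧ ¬ready: {q1, q5}.
States satisfying EG (blocked ∧ ¬ready): {q5}.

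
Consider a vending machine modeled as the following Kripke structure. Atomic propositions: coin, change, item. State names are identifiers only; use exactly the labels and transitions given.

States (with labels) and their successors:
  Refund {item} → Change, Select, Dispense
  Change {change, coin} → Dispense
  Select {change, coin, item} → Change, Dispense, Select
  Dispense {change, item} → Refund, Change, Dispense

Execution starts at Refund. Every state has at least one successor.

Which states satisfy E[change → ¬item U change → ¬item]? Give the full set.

States satisfying change → ¬item: {Refund, Change}.
States satisfying E[change → ¬item U change → ¬item]: {Refund, Change}.

{Refund, Change}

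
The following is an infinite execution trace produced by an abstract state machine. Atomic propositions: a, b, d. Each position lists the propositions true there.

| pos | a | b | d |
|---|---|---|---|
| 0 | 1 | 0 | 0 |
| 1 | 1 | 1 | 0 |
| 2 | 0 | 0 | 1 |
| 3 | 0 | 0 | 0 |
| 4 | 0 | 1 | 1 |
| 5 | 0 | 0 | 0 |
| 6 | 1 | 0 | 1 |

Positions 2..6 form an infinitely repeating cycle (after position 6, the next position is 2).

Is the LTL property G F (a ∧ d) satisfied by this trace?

Satisfied

F (a ∧ d) holds at every position 0..6, and those are all positions ever visited, so G F (a ∧ d) holds.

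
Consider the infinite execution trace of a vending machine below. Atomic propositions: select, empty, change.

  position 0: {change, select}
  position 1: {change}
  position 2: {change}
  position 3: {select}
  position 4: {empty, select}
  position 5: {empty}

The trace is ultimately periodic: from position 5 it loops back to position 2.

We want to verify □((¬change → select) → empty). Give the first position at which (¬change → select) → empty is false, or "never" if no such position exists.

0

At position 0 the labels are {change, select}, so (¬change → select) → empty is false there. This is the first violation.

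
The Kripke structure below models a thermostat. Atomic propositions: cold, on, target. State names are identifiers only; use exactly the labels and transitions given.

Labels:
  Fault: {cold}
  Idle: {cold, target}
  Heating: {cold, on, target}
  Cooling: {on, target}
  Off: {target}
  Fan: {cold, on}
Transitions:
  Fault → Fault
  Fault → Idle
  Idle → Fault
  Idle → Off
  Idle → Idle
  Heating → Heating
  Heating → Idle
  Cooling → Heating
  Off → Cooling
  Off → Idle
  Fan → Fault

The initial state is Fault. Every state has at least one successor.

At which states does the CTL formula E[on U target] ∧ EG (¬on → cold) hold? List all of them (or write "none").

States satisfying on: {Heating, Cooling, Fan}.
States satisfying target: {Idle, Heating, Cooling, Off}.
States satisfying E[on U target]: {Idle, Heating, Cooling, Off}.
States satisfying ¬on → cold: {Fault, Idle, Heating, Cooling, Fan}.
States satisfying EG (¬on → cold): {Fault, Idle, Heating, Cooling, Fan}.
States satisfying E[on U target] ∧ EG (¬on → cold): {Idle, Heating, Cooling}.

{Idle, Heating, Cooling}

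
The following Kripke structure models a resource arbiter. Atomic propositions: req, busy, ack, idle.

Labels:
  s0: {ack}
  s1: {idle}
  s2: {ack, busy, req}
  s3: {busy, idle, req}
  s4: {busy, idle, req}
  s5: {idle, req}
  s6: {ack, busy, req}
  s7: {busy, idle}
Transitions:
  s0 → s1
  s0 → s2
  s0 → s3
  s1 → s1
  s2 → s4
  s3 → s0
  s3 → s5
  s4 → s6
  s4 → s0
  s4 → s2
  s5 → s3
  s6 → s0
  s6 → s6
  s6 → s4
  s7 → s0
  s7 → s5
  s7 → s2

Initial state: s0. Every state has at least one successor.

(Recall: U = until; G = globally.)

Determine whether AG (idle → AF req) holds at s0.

States satisfying idle → AF req: {s0, s2, s3, s4, s5, s6}.
States satisfying AG (idle → AF req): ∅.
s1 is reachable from s0 and violates idle → AF req, so AG fails at s0.
s0 ∉ Sat(AG (idle → AF req)).

No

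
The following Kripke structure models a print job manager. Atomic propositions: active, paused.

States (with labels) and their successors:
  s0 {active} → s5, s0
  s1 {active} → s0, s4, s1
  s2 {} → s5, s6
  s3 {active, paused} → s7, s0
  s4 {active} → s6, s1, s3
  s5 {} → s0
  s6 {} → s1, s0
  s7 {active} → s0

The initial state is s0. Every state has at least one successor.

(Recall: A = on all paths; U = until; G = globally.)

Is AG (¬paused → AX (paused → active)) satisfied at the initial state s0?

States satisfying ¬paused → AX (paused → active): {s0, s1, s2, s3, s4, s5, s6, s7}.
States satisfying AG (¬paused → AX (paused → active)): {s0, s1, s2, s3, s4, s5, s6, s7}.
Every state reachable from s0 satisfies ¬paused → AX (paused → active).
s0 ∈ Sat(AG (¬paused → AX (paused → active))).

Satisfied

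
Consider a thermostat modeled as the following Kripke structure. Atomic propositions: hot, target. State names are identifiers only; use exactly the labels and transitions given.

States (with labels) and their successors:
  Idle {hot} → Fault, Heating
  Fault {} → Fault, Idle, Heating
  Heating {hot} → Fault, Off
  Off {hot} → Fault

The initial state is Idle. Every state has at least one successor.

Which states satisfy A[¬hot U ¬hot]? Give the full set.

States satisfying ¬hot: {Fault}.
States satisfying A[¬hot U ¬hot]: {Fault}.

{Fault}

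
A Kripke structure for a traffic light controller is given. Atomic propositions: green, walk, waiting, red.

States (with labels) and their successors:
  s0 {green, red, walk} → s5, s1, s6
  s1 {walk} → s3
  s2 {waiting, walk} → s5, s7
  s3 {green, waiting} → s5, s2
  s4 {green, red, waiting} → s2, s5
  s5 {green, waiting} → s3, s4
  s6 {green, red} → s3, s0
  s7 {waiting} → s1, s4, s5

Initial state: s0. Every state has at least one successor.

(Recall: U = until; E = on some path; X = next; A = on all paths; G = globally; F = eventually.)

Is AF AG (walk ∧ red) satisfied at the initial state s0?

States satisfying AG (walk ∧ red): ∅.
States satisfying AF AG (walk ∧ red): ∅.
There is a path from s0 along which AG (walk ∧ red) never holds.
s0 ∉ Sat(AF AG (walk ∧ red)).

Does not hold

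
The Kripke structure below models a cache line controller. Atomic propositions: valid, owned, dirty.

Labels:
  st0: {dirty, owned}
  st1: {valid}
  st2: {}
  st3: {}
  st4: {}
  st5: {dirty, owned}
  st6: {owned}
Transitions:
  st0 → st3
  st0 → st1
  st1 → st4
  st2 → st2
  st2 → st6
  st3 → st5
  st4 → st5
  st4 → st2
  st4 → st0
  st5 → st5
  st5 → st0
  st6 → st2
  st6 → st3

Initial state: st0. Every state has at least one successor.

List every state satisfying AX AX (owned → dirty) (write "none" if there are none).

{st0, st1, st3, st5}

States satisfying AX (owned → dirty): {st0, st1, st3, st4, st5, st6}.
States satisfying AX AX (owned → dirty): {st0, st1, st3, st5}.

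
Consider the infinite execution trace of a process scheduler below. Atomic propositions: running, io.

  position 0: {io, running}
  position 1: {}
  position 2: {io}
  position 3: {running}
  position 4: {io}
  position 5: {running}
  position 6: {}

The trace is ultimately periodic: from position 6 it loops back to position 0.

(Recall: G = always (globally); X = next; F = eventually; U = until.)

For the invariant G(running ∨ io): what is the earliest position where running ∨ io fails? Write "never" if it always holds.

Check running ∨ io at each position in order: 0 ✓.
At position 1 the labels are {}, so running ∨ io is false there. This is the first violation.

1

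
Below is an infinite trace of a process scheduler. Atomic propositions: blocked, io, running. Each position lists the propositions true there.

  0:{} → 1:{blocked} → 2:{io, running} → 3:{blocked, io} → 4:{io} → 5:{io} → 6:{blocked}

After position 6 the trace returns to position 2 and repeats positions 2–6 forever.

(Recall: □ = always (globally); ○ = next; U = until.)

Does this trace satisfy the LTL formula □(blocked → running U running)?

blocked → running U running must hold at every position from 0 onward. It fails at position 1, so □(blocked → running U running) is false.
Positions where blocked holds: 1, 3, 6.
Check running U running at each: 1→fails, 3→fails, 6→fails.

Violated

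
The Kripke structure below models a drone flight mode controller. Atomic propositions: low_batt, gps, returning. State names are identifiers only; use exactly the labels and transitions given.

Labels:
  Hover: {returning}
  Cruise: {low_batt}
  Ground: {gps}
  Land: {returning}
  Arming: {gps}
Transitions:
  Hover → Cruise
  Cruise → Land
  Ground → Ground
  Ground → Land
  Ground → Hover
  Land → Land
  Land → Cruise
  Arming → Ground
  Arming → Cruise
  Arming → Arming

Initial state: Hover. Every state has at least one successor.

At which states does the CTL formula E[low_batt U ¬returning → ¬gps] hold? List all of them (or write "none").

States satisfying low_batt: {Cruise}.
States satisfying ¬returning → ¬gps: {Hover, Cruise, Land}.
States satisfying E[low_batt U ¬returning → ¬gps]: {Hover, Cruise, Land}.

{Hover, Cruise, Land}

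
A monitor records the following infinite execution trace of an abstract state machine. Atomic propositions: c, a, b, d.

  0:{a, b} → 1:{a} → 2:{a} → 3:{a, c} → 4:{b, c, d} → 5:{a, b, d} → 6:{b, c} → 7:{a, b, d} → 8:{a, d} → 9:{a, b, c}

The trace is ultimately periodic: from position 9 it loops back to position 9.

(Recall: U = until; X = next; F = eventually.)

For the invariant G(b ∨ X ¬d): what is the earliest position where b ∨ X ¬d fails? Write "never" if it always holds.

3

Check b ∨ X ¬d at each position in order: 0 ✓, 1 ✓, 2 ✓.
At position 3 the labels are {a, c} and the next position 4 has {b, c, d}, so b ∨ X ¬d is false there. This is the first violation.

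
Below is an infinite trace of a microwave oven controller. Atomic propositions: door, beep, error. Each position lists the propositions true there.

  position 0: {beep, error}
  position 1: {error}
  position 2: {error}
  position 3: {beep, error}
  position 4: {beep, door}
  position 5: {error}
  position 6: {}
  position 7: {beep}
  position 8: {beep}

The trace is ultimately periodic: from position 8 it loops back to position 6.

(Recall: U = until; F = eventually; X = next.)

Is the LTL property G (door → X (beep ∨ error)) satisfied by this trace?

Holds

door → X (beep ∨ error) holds at every position 0..8, and those are all positions ever visited, so G (door → X (beep ∨ error)) holds.
Positions where door holds: 4.
Check X (beep ∨ error) at each: 4→ok.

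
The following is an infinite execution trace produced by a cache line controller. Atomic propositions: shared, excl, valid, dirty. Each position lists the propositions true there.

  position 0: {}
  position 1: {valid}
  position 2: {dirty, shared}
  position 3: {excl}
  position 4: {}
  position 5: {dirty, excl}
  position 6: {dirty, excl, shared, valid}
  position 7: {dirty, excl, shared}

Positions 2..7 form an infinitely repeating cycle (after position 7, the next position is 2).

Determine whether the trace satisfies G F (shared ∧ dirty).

F (shared ∧ dirty) holds at every position 0..7, and those are all positions ever visited, so G F (shared ∧ dirty) holds.

Yes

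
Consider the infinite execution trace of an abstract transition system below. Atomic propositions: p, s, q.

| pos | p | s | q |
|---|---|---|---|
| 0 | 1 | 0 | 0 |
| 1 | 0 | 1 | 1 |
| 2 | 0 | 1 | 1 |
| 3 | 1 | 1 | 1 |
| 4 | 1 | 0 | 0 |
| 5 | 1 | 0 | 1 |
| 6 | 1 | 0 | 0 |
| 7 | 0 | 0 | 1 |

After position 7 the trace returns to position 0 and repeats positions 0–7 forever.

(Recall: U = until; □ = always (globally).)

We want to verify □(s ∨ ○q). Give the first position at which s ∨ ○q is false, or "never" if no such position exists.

Check s ∨ ○q at each position in order: 0 ✓, 1 ✓, 2 ✓, 3 ✓, 4 ✓.
At position 5 the labels are {p, q} and the next position 6 has {p}, so s ∨ ○q is false there. This is the first violation.

5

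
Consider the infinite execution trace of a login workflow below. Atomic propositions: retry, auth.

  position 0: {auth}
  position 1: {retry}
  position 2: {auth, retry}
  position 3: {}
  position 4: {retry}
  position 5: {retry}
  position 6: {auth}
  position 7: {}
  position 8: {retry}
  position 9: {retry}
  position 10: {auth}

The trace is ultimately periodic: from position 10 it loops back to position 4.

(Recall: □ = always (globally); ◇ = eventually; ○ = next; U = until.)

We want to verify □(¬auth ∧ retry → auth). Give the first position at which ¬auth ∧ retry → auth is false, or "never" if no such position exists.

1

Check ¬auth ∧ retry → auth at each position in order: 0 ✓.
At position 1 the labels are {retry}, so ¬auth ∧ retry → auth is false there. This is the first violation.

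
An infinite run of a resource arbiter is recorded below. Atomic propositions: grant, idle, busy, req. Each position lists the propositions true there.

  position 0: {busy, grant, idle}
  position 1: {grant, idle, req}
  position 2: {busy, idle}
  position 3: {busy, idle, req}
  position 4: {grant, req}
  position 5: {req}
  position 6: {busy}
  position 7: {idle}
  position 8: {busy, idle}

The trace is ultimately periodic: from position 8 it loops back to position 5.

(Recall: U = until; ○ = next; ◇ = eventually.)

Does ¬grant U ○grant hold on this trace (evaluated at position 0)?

Satisfied

Walking from position 0: ○grant first holds at position 0, and ¬grant holds at every earlier position along the way, so ¬grant U ○grant holds.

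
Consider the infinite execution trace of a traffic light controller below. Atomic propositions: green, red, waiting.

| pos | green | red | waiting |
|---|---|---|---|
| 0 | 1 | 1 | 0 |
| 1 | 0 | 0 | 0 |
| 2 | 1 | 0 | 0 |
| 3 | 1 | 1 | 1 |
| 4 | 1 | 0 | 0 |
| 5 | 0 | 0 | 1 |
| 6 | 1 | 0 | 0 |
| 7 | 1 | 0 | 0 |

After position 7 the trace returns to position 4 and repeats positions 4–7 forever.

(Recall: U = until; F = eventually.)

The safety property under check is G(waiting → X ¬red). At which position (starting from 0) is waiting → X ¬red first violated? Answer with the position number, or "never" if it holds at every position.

never

waiting → X ¬red holds at every position 0..7, and those are all the positions the trace ever visits, so the invariant G(waiting → X ¬red) is never violated.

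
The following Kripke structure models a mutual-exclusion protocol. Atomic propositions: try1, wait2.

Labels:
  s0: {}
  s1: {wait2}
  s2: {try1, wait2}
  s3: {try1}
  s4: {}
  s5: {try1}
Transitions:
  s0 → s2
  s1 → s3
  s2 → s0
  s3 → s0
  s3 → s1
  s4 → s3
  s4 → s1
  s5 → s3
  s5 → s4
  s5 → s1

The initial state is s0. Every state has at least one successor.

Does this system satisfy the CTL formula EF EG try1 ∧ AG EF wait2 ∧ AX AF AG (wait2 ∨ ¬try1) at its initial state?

States satisfying EG try1: ∅.
States satisfying EF EG try1: ∅.
States satisfying EF wait2: {s0, s1, s2, s3, s4, s5}.
States satisfying AG EF wait2: {s0, s1, s2, s3, s4, s5}.
States satisfying EF EG try1 ∧ AG EF wait2: ∅.
States satisfying AF AG (wait2 ∨ ¬try1): {s0, s2}.
States satisfying AX AF AG (wait2 ∨ ¬try1): {s0, s2}.
States satisfying EF EG try1 ∧ AG EF wait2 ∧ AX AF AG (wait2 ∨ ¬try1): ∅.
s0 ∉ Sat(EF EG try1 ∧ AG EF wait2 ∧ AX AF AG (wait2 ∨ ¬try1)).

Violated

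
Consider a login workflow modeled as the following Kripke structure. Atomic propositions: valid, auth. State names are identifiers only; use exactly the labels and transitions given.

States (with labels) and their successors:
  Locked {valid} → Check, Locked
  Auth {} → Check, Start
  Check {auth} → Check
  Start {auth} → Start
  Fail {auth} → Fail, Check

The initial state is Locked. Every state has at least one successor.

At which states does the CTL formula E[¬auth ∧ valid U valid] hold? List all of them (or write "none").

{Locked}

States satisfying ¬auth ∧ valid: {Locked}.
States satisfying valid: {Locked}.
States satisfying E[¬auth ∧ valid U valid]: {Locked}.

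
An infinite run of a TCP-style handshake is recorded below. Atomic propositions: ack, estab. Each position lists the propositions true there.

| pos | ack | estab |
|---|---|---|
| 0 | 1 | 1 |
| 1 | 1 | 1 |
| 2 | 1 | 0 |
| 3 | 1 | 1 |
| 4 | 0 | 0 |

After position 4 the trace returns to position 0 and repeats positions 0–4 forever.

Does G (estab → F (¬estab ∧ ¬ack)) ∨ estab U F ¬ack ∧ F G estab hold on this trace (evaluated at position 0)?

Yes

estab → F (¬estab ∧ ¬ack) holds at every position 0..4, and those are all positions ever visited, so G (estab → F (¬estab ∧ ¬ack)) holds.
Positions where estab holds: 0, 1, 3.
Check F (¬estab ∧ ¬ack) at each: 0→ok, 1→ok, 3→ok.
At position 0: G (estab → F (¬estab ∧ ¬ack)) is true; estab U F ¬ack ∧ F G estab is false; so G (estab → F (¬estab ∧ ¬ack)) ∨ estab U F ¬ack ∧ F G estab is true.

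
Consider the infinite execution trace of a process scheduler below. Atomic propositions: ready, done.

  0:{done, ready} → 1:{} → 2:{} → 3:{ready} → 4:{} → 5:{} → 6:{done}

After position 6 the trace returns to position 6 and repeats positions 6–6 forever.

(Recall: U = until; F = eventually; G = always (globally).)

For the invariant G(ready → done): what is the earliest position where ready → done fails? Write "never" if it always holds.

3

Check ready → done at each position in order: 0 ✓, 1 ✓, 2 ✓.
At position 3 the labels are {ready}, so ready → done is false there. This is the first violation.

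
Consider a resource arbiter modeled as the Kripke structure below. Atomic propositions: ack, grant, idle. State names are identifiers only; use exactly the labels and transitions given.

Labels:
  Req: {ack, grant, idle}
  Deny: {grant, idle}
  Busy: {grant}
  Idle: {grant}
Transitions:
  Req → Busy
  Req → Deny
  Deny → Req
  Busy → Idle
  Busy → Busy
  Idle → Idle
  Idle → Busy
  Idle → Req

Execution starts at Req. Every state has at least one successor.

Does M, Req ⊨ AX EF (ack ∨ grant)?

Yes

States satisfying EF (ack ∨ grant): {Req, Deny, Busy, Idle}.
States satisfying AX EF (ack ∨ grant): {Req, Deny, Busy, Idle}.
Req ∈ Sat(AX EF (ack ∨ grant)).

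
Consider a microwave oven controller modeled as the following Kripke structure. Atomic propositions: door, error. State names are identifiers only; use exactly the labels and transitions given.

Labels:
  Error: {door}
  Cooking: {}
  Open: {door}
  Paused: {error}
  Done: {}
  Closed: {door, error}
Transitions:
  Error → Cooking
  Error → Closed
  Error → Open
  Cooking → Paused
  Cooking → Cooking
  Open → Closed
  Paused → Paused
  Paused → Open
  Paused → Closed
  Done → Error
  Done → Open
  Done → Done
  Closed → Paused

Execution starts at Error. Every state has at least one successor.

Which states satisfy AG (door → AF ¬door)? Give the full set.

States satisfying door → AF ¬door: {Error, Cooking, Open, Paused, Done, Closed}.
States satisfying AG (door → AF ¬door): {Error, Cooking, Open, Paused, Done, Closed}.

{Error, Cooking, Open, Paused, Done, Closed}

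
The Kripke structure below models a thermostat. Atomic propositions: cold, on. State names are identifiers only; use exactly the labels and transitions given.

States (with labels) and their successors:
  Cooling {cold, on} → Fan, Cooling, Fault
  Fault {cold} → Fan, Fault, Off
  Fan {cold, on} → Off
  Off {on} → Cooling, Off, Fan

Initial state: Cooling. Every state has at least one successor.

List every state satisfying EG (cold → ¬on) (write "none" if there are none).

States satisfying cold → ¬on: {Fault, Off}.
States satisfying EG (cold → ¬on): {Fault, Off}.

{Fault, Off}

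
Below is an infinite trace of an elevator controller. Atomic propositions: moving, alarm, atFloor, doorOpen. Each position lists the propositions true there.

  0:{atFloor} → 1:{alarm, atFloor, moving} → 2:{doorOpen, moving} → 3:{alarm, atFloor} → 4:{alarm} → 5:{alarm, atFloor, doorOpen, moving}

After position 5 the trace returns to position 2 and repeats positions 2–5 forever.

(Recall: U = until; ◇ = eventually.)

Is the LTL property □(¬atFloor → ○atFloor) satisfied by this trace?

Yes

¬atFloor → ○atFloor holds at every position 0..5, and those are all positions ever visited, so □(¬atFloor → ○atFloor) holds.
Positions where ¬atFloor holds: 2, 4.
Check ○atFloor at each: 2→ok, 4→ok.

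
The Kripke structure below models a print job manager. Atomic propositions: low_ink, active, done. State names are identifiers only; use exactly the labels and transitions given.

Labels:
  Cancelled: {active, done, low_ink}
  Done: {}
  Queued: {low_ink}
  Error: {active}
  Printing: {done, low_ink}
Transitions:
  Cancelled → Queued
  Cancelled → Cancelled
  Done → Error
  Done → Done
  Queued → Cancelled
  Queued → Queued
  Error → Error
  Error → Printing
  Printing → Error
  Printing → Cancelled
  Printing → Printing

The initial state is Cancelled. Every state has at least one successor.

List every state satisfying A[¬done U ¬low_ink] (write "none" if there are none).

States satisfying ¬done: {Done, Queued, Error}.
States satisfying ¬low_ink: {Done, Error}.
States satisfying A[¬done U ¬low_ink]: {Done, Error}.

{Done, Error}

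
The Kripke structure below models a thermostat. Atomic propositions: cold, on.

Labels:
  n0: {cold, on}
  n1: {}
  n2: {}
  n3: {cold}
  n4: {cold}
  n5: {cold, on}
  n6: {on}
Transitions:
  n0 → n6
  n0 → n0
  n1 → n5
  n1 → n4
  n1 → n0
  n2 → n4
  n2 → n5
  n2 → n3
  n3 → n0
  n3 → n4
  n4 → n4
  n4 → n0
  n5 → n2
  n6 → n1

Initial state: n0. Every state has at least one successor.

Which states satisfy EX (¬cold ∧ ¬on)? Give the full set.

{n5, n6}

States satisfying ¬cold ∧ ¬on: {n1, n2}.
States satisfying EX (¬cold ∧ ¬on): {n5, n6}.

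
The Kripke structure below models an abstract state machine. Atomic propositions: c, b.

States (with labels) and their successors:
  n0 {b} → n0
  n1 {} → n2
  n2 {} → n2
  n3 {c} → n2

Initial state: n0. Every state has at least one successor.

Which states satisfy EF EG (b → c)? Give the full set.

{n1, n2, n3}

States satisfying EG (b → c): {n1, n2, n3}.
States satisfying EF EG (b → c): {n1, n2, n3}.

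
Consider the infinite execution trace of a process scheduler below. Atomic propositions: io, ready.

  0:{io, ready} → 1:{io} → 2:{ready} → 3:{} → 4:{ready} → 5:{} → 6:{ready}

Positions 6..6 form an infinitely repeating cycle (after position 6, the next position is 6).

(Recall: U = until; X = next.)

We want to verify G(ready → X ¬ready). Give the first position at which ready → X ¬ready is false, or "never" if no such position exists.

6

Check ready → X ¬ready at each position in order: 0 ✓, 1 ✓, 2 ✓, 3 ✓, 4 ✓, 5 ✓.
At position 6 the labels are {ready} and the next position 6 has {ready}, so ready → X ¬ready is false there. This is the first violation.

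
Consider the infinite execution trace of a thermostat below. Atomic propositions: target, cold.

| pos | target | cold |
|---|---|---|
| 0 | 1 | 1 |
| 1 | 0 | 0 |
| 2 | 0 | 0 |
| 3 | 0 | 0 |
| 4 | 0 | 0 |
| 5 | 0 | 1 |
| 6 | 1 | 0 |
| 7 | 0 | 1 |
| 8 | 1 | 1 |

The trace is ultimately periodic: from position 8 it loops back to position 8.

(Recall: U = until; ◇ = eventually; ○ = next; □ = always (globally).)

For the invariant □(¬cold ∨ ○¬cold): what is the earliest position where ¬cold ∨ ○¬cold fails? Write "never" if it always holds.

7

Check ¬cold ∨ ○¬cold at each position in order: 0 ✓, 1 ✓, 2 ✓, 3 ✓, 4 ✓, 5 ✓, 6 ✓.
At position 7 the labels are {cold} and the next position 8 has {cold, target}, so ¬cold ∨ ○¬cold is false there. This is the first violation.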